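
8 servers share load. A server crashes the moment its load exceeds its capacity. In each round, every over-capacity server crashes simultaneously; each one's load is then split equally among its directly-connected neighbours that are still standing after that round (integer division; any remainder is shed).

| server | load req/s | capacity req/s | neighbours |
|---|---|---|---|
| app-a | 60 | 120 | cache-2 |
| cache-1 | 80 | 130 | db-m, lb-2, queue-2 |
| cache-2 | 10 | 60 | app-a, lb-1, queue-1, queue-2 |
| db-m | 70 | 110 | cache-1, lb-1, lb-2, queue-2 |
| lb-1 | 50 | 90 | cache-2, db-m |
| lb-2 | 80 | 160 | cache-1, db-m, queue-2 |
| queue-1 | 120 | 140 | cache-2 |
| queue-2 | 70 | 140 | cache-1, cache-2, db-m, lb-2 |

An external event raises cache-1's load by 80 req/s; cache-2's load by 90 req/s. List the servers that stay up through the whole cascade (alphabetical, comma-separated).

Round 1 — cache-1 at 160 > 130; cache-2 at 100 > 60. cache-1, cache-2 crash.
  cache-1 sheds 160 req/s to db-m, lb-2, queue-2: 53 each (1 lost).
    db-m: 70+53 = 123 > 110
    lb-2: 80+53 = 133 ≤ 160
    queue-2: 70+53 = 123 ≤ 140
  cache-2 sheds 100 req/s to app-a, lb-1, queue-1, queue-2: 25 each.
    app-a: 60+25 = 85 ≤ 120
    lb-1: 50+25 = 75 ≤ 90
    queue-1: 120+25 = 145 > 140
    queue-2: 123+25 = 148 > 140
Round 2 — db-m, queue-1, queue-2 crash.
  db-m sheds 123 req/s to lb-1, lb-2: 61 each (1 lost).
    lb-1: 75+61 = 136 > 90
    lb-2: 133+61 = 194 > 160
  queue-1 sheds 145 req/s: no online neighbours, lost.
  queue-2 sheds 148 req/s to lb-2: 148 each.
    lb-2: 194+148 = 342 > 160
Round 3 — lb-1, lb-2 crash.
  lb-1 sheds 136 req/s: no online neighbours, lost.
  lb-2 sheds 342 req/s: no online neighbours, lost.
No further crashes.

app-a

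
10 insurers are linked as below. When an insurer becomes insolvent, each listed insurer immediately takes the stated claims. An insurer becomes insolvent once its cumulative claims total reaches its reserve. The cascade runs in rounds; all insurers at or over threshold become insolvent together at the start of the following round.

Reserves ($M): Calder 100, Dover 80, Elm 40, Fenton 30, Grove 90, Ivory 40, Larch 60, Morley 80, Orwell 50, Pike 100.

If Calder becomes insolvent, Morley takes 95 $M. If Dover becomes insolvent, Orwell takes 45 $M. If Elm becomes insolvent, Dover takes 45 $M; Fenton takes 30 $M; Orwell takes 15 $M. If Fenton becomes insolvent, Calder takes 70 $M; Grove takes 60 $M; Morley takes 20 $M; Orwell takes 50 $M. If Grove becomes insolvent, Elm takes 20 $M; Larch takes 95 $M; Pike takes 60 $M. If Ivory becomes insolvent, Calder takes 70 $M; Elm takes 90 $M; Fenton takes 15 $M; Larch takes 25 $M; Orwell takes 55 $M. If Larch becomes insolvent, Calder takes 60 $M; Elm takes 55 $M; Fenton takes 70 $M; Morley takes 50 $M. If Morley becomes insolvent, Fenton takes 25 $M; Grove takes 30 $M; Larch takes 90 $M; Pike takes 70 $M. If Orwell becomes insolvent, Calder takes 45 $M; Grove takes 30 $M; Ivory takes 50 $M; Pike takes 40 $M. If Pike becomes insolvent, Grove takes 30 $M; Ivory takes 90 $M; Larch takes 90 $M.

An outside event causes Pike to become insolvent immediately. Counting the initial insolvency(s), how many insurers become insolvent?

9

Round 1 — Pike becomes insolvent (initial).
  Grove: +30 → 30 < 90
  Ivory: +90 → 90 ≥ 40
  Larch: +90 → 90 ≥ 60
Round 2 — Ivory, Larch become insolvent.
  Calder: +70+60 → 130 ≥ 100
  Elm: +90+55 → 145 ≥ 40
  Fenton: +15+70 → 85 ≥ 30
  Morley: +50 → 50 < 80
  Orwell: +55 → 55 ≥ 50
Round 3 — Calder, Elm, Fenton, Orwell become insolvent.
  Dover: +45 → 45 < 80
  Grove: +60+30 → 120 ≥ 90
  Morley: +95+20 → 165 ≥ 80
Round 4 — Grove, Morley become insolvent.
No further insolvencies.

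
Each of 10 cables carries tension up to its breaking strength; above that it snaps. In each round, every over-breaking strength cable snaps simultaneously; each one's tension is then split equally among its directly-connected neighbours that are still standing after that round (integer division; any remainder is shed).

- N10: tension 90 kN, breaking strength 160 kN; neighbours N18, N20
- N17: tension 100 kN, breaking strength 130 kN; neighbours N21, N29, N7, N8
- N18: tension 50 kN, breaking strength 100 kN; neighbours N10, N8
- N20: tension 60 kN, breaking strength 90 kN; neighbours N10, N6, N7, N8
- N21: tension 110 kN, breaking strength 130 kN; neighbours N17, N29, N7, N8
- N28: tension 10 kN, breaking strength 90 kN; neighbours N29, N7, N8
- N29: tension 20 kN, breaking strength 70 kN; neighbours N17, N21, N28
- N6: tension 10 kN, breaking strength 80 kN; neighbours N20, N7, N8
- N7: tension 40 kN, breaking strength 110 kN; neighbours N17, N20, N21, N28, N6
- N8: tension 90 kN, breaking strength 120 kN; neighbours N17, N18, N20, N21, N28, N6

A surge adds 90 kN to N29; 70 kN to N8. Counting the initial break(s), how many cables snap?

Round 1 — N29 at 110 > 70; N8 at 160 > 120. N29, N8 snap.
  N29 sheds 110 kN to N17, N21, N28: 36 each (2 lost).
    N17: 100+36 = 136 > 130
    N21: 110+36 = 146 > 130
    N28: 10+36 = 46 ≤ 90
  N8 sheds 160 kN to N17, N18, N20, N21, N28, N6: 26 each (4 lost).
    N17: 136+26 = 162 > 130
    N18: 50+26 = 76 ≤ 100
    N20: 60+26 = 86 ≤ 90
    N21: 146+26 = 172 > 130
    N28: 46+26 = 72 ≤ 90
    N6: 10+26 = 36 ≤ 80
Round 2 — N17, N21 snap.
  N17 sheds 162 kN to N7: 162 each.
    N7: 40+162 = 202 > 110
  N21 sheds 172 kN to N7: 172 each.
    N7: 202+172 = 374 > 110
Round 3 — N7 snaps.
  N7 sheds 374 kN to N20, N28, N6: 124 each (2 lost).
    N20: 86+124 = 210 > 90
    N28: 72+124 = 196 > 90
    N6: 36+124 = 160 > 80
Round 4 — N20, N28, N6 snap.
  N20 sheds 210 kN to N10: 210 each.
    N10: 90+210 = 300 > 160
  N28 sheds 196 kN: no online neighbours, lost.
  N6 sheds 160 kN: no online neighbours, lost.
Round 5 — N10 snaps.
  N10 sheds 300 kN to N18: 300 each.
    N18: 76+300 = 376 > 100
Round 6 — N18 snaps.
  N18 sheds 376 kN: no online neighbours, lost.
No further breaks.

10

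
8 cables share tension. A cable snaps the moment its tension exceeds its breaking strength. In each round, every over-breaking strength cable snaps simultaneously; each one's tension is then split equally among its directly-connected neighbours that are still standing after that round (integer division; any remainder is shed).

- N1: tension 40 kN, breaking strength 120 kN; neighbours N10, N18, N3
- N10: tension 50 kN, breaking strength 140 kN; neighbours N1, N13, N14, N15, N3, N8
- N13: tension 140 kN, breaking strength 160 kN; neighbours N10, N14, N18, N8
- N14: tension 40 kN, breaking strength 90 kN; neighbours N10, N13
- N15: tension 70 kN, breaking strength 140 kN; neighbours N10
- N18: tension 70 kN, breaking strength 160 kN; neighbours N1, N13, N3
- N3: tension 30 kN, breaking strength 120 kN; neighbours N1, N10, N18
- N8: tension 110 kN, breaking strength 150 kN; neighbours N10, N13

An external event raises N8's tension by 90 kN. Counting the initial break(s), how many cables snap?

Round 1 — N8 at 200 > 150. N8 snaps.
  N8 sheds 200 kN to N10, N13: 100 each.
    N10: 50+100 = 150 > 140
    N13: 140+100 = 240 > 160
Round 2 — N10, N13 snap.
  N10 sheds 150 kN to N1, N14, N15, N3: 37 each (2 lost).
    N1: 40+37 = 77 ≤ 120
    N14: 40+37 = 77 ≤ 90
    N15: 70+37 = 107 ≤ 140
    N3: 30+37 = 67 ≤ 120
  N13 sheds 240 kN to N14, N18: 120 each.
    N14: 77+120 = 197 > 90
    N18: 70+120 = 190 > 160
Round 3 — N14, N18 snap.
  N14 sheds 197 kN: no online neighbours, lost.
  N18 sheds 190 kN to N1, N3: 95 each.
    N1: 77+95 = 172 > 120
    N3: 67+95 = 162 > 120
Round 4 — N1, N3 snap.
  N1 sheds 172 kN: no online neighbours, lost.
  N3 sheds 162 kN: no online neighbours, lost.
No further breaks.

7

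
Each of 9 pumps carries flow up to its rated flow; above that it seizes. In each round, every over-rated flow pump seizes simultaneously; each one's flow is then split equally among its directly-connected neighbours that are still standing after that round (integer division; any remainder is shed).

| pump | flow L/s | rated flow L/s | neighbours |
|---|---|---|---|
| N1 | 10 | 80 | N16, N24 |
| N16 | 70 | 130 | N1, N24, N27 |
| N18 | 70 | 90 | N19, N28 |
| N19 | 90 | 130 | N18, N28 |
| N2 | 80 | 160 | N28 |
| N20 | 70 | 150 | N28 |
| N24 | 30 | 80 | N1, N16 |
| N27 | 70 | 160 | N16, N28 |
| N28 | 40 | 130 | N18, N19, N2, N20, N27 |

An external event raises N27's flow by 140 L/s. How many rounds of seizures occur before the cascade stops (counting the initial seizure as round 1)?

Round 1 — N27 at 210 > 160. N27 seizes.
  N27 sheds 210 L/s to N16, N28: 105 each.
    N16: 70+105 = 175 > 130
    N28: 40+105 = 145 > 130
Round 2 — N16, N28 seize.
  N16 sheds 175 L/s to N1, N24: 87 each (1 lost).
    N1: 10+87 = 97 > 80
    N24: 30+87 = 117 > 80
  N28 sheds 145 L/s to N18, N19, N2, N20: 36 each (1 lost).
    N18: 70+36 = 106 > 90
    N19: 90+36 = 126 ≤ 130
    N2: 80+36 = 116 ≤ 160
    N20: 70+36 = 106 ≤ 150
Round 3 — N1, N18, N24 seize.
  N1 sheds 97 L/s: no online neighbours, lost.
  N18 sheds 106 L/s to N19: 106 each.
    N19: 126+106 = 232 > 130
  N24 sheds 117 L/s: no online neighbours, lost.
Round 4 — N19 seizes.
  N19 sheds 232 L/s: no online neighbours, lost.
No further seizures.

4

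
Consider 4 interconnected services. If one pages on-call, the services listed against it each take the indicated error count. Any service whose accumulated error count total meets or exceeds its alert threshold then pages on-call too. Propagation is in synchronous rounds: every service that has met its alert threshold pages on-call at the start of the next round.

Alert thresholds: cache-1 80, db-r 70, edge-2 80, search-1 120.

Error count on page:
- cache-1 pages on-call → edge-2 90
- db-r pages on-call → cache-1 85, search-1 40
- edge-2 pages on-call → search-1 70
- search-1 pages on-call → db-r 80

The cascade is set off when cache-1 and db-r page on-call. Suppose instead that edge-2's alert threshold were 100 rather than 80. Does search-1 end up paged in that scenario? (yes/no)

no

With edge-2's alert threshold at 100:
Round 1 — cache-1, db-r page on-call (initial).
  edge-2: +90 → 90 < 100
  search-1: +40 → 40 < 120
No further pages.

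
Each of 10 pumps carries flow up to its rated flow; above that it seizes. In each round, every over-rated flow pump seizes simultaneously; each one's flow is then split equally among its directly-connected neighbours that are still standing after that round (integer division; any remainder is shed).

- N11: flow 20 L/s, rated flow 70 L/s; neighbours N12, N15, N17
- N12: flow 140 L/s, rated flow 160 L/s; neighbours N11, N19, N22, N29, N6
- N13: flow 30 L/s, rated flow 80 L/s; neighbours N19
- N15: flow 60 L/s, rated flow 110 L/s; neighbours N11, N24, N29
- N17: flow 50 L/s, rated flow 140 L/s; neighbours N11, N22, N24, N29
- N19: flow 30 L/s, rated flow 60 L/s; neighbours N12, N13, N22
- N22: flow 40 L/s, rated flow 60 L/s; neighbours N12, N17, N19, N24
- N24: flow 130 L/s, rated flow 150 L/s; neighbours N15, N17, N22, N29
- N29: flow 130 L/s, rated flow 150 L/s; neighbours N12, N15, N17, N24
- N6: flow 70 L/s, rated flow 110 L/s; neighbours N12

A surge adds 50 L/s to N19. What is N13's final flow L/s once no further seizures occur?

56

Round 1 — N19 at 80 > 60. N19 seizes.
  N19 sheds 80 L/s to N12, N13, N22: 26 each (2 lost).
    N12: 140+26 = 166 > 160
    N13: 30+26 = 56 ≤ 80
    N22: 40+26 = 66 > 60
Round 2 — N12, N22 seize.
  N12 sheds 166 L/s to N11, N29, N6: 55 each (1 lost).
    N11: 20+55 = 75 > 70
    N29: 130+55 = 185 > 150
    N6: 70+55 = 125 > 110
  N22 sheds 66 L/s to N17, N24: 33 each.
    N17: 50+33 = 83 ≤ 140
    N24: 130+33 = 163 > 150
Round 3 — N11, N24, N29, N6 seize.
  N11 sheds 75 L/s to N15, N17: 37 each (1 lost).
    N15: 60+37 = 97 ≤ 110
    N17: 83+37 = 120 ≤ 140
  N24 sheds 163 L/s to N15, N17: 81 each (1 lost).
    N15: 97+81 = 178 > 110
    N17: 120+81 = 201 > 140
  N29 sheds 185 L/s to N15, N17: 92 each (1 lost).
    N15: 178+92 = 270 > 110
    N17: 201+92 = 293 > 140
  N6 sheds 125 L/s: no online neighbours, lost.
Round 4 — N15, N17 seize.
  N15 sheds 270 L/s: no online neighbours, lost.
  N17 sheds 293 L/s: no online neighbours, lost.
No further seizures.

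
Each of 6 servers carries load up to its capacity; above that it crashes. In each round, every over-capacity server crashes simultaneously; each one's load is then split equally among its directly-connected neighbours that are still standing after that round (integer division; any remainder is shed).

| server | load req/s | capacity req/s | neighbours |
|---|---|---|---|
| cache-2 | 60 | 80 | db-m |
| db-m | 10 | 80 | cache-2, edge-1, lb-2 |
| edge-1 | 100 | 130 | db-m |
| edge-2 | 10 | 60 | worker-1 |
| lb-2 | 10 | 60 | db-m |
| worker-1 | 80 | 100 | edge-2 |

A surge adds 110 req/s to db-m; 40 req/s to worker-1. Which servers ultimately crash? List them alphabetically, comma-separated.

Round 1 — db-m at 120 > 80; worker-1 at 120 > 100. db-m, worker-1 crash.
  db-m sheds 120 req/s to cache-2, edge-1, lb-2: 40 each.
    cache-2: 60+40 = 100 > 80
    edge-1: 100+40 = 140 > 130
    lb-2: 10+40 = 50 ≤ 60
  worker-1 sheds 120 req/s to edge-2: 120 each.
    edge-2: 10+120 = 130 > 60
Round 2 — cache-2, edge-1, edge-2 crash.
  cache-2 sheds 100 req/s: no online neighbours, lost.
  edge-1 sheds 140 req/s: no online neighbours, lost.
  edge-2 sheds 130 req/s: no online neighbours, lost.
No further crashes.

cache-2, db-m, edge-1, edge-2, worker-1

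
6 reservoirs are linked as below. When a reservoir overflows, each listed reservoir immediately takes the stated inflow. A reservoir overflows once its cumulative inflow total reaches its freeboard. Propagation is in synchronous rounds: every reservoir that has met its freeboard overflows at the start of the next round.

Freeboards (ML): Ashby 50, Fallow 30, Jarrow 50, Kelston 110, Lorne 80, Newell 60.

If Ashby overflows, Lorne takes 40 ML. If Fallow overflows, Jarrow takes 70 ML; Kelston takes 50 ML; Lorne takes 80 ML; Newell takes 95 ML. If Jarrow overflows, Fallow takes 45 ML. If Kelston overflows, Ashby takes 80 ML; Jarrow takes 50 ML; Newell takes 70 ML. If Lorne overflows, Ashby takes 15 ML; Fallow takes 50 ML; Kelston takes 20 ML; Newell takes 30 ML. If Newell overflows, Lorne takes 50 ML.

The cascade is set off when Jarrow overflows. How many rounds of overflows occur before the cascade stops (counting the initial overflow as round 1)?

Round 1 — Jarrow overflows (initial).
  Fallow: +45 → 45 ≥ 30
Round 2 — Fallow overflows.
  Kelston: +50 → 50 < 110
  Lorne: +80 → 80 ≥ 80
  Newell: +95 → 95 ≥ 60
Round 3 — Lorne, Newell overflow.
  Ashby: +15 → 15 < 50
  Kelston: +20 → 70 < 110
No further overflows.

3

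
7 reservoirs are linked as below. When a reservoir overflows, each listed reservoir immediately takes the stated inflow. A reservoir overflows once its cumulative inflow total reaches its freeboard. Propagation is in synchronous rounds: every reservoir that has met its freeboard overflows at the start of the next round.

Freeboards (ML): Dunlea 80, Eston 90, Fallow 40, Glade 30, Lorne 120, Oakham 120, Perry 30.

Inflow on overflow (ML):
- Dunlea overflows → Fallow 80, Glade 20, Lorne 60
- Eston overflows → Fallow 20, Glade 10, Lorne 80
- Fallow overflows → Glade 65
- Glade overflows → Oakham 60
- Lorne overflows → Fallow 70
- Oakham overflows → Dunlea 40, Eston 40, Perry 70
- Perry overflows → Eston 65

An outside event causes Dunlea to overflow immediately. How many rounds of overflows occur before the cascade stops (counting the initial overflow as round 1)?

Round 1 — Dunlea overflows (initial).
  Fallow: +80 → 80 ≥ 40
  Glade: +20 → 20 < 30
  Lorne: +60 → 60 < 120
Round 2 — Fallow overflows.
  Glade: +65 → 85 ≥ 30
Round 3 — Glade overflows.
  Oakham: +60 → 60 < 120
No further overflows.

3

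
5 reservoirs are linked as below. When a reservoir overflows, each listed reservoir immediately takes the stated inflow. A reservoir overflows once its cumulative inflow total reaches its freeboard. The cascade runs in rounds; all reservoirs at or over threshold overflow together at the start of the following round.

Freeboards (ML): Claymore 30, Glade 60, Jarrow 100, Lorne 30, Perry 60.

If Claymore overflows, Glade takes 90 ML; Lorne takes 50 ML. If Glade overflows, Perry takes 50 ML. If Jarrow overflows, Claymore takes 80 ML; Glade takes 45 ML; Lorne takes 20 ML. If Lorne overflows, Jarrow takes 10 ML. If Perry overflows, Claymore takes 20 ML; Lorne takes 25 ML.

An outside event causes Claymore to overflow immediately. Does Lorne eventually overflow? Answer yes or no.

Round 1 — Claymore overflows (initial).
  Glade: +90 → 90 ≥ 60
  Lorne: +50 → 50 ≥ 30
Round 2 — Glade, Lorne overflow.
  Jarrow: +10 → 10 < 100
  Perry: +50 → 50 < 60
No further overflows.

yes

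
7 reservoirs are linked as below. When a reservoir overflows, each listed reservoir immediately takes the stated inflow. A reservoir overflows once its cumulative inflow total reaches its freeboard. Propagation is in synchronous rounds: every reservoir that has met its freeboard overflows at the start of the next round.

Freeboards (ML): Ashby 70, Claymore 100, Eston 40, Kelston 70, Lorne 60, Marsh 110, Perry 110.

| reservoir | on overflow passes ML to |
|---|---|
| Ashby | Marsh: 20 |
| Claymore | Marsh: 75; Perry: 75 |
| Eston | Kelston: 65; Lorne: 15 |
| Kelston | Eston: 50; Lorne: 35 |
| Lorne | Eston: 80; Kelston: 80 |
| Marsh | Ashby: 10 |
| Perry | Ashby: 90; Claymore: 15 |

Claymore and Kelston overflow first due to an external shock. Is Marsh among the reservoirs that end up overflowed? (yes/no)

no

Round 1 — Claymore, Kelston overflow (initial).
  Eston: +50 → 50 ≥ 40
  Lorne: +35 → 35 < 60
  Marsh: +75 → 75 < 110
  Perry: +75 → 75 < 110
Round 2 — Eston overflows.
  Lorne: +15 → 50 < 60
No further overflows.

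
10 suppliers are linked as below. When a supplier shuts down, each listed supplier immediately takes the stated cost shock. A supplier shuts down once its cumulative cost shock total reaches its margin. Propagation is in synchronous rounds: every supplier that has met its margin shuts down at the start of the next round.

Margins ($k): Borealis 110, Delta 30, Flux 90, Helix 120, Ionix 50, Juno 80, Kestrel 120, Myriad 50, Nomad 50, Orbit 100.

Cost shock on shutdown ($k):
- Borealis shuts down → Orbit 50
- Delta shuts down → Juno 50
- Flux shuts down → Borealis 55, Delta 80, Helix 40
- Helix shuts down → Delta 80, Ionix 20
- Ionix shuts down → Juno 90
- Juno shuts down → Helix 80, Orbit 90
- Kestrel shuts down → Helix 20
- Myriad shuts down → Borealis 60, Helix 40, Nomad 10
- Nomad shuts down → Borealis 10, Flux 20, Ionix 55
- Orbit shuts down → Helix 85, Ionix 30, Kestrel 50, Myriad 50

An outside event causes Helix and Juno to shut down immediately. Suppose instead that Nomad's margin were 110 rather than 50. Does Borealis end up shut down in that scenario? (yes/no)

no

With Nomad's margin at 110:
Round 1 — Helix, Juno shut down (initial).
  Delta: +80 → 80 ≥ 30
  Ionix: +20 → 20 < 50
  Orbit: +90 → 90 < 100
Round 2 — Delta shuts down.
No further shutdowns.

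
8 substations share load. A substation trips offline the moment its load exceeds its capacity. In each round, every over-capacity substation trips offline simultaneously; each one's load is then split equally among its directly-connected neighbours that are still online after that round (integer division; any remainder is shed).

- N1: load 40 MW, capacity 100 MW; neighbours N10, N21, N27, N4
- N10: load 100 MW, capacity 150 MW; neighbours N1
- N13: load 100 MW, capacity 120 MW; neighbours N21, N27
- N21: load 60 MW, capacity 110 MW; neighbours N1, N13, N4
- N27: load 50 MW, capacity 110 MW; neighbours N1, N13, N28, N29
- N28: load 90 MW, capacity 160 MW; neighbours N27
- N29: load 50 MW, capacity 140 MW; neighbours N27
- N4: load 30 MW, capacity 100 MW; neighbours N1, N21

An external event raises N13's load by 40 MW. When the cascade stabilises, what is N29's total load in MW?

Round 1 — N13 at 140 > 120. N13 trips offline.
  N13 sheds 140 MW to N21, N27: 70 each.
    N21: 60+70 = 130 > 110
    N27: 50+70 = 120 > 110
Round 2 — N21, N27 trip offline.
  N21 sheds 130 MW to N1, N4: 65 each.
    N1: 40+65 = 105 > 100
    N4: 30+65 = 95 ≤ 100
  N27 sheds 120 MW to N1, N28, N29: 40 each.
    N1: 105+40 = 145 > 100
    N28: 90+40 = 130 ≤ 160
    N29: 50+40 = 90 ≤ 140
Round 3 — N1 trips offline.
  N1 sheds 145 MW to N10, N4: 72 each (1 lost).
    N10: 100+72 = 172 > 150
    N4: 95+72 = 167 > 100
Round 4 — N10, N4 trip offline.
  N10 sheds 172 MW: no online neighbours, lost.
  N4 sheds 167 MW: no online neighbours, lost.
No further trips.

90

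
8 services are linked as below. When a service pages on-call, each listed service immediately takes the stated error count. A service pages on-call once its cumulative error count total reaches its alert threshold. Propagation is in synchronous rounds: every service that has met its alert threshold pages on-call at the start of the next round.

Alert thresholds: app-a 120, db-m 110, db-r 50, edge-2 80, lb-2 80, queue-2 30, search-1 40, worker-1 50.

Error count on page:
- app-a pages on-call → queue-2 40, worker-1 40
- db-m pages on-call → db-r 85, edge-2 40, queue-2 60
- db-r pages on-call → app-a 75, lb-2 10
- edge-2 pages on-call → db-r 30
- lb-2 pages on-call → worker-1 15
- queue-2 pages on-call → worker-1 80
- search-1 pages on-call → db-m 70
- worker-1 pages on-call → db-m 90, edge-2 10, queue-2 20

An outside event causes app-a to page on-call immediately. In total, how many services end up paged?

3

Round 1 — app-a pages on-call (initial).
  queue-2: +40 → 40 ≥ 30
  worker-1: +40 → 40 < 50
Round 2 — queue-2 pages on-call.
  worker-1: +80 → 120 ≥ 50
Round 3 — worker-1 pages on-call.
  db-m: +90 → 90 < 110
  edge-2: +10 → 10 < 80
No further pages.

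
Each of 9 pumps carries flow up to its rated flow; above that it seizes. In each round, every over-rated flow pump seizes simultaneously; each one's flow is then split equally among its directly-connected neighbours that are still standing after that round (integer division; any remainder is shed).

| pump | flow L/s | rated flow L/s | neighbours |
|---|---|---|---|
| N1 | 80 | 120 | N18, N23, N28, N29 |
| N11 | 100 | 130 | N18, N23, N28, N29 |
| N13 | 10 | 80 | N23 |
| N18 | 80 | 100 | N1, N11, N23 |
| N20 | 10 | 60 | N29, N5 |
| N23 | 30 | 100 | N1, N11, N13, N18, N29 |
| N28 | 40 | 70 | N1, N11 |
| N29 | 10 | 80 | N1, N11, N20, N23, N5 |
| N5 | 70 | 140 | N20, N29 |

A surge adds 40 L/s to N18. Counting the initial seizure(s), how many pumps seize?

Round 1 — N18 at 120 > 100. N18 seizes.
  N18 sheds 120 L/s to N1, N11, N23: 40 each.
    N1: 80+40 = 120 ≤ 120
    N11: 100+40 = 140 > 130
    N23: 30+40 = 70 ≤ 100
Round 2 — N11 seizes.
  N11 sheds 140 L/s to N23, N28, N29: 46 each (2 lost).
    N23: 70+46 = 116 > 100
    N28: 40+46 = 86 > 70
    N29: 10+46 = 56 ≤ 80
Round 3 — N23, N28 seize.
  N23 sheds 116 L/s to N1, N13, N29: 38 each (2 lost).
    N1: 120+38 = 158 > 120
    N13: 10+38 = 48 ≤ 80
    N29: 56+38 = 94 > 80
  N28 sheds 86 L/s to N1: 86 each.
    N1: 158+86 = 244 > 120
Round 4 — N1, N29 seize.
  N1 sheds 244 L/s: no online neighbours, lost.
  N29 sheds 94 L/s to N20, N5: 47 each.
    N20: 10+47 = 57 ≤ 60
    N5: 70+47 = 117 ≤ 140
No further seizures.

6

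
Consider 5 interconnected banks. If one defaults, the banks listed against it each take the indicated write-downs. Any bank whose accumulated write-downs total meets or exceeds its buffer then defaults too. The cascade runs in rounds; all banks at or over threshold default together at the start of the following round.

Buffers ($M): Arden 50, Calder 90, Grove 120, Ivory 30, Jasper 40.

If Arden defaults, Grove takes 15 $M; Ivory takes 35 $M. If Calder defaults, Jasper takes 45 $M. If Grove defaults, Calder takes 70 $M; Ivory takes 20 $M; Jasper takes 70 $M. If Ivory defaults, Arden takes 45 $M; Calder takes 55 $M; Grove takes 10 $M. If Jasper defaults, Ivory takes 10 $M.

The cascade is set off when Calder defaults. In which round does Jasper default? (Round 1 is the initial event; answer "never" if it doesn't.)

2

Round 1 — Calder defaults (initial).
  Jasper: +45 → 45 ≥ 40
Round 2 — Jasper defaults.
  Ivory: +10 → 10 < 30
No further defaults.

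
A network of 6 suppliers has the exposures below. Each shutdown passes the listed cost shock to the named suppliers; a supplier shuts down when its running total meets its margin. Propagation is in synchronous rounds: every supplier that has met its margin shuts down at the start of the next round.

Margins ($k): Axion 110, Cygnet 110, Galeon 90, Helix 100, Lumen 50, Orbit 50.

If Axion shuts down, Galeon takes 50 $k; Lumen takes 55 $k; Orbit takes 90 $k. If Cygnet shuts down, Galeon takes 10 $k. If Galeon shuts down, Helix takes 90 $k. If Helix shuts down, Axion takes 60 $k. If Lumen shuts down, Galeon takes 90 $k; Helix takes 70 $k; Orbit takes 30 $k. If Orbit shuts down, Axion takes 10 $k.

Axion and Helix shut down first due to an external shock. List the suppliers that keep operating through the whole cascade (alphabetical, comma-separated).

Cygnet

Round 1 — Axion, Helix shut down (initial).
  Galeon: +50 → 50 < 90
  Lumen: +55 → 55 ≥ 50
  Orbit: +90 → 90 ≥ 50
Round 2 — Lumen, Orbit shut down.
  Galeon: +90 → 140 ≥ 90
Round 3 — Galeon shuts down.
No further shutdowns.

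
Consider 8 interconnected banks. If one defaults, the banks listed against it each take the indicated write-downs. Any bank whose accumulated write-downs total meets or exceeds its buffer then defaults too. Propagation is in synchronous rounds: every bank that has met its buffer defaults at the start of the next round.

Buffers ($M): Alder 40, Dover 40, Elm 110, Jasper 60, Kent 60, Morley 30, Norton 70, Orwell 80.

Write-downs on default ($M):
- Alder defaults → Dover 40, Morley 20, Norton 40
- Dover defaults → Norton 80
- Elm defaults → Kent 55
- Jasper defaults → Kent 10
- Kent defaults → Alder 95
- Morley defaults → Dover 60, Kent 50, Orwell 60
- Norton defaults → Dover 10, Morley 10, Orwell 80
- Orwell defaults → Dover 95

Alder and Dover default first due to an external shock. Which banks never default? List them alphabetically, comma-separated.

Elm, Jasper, Kent

Round 1 — Alder, Dover default (initial).
  Morley: +20 → 20 < 30
  Norton: +40+80 → 120 ≥ 70
Round 2 — Norton defaults.
  Morley: +10 → 30 ≥ 30
  Orwell: +80 → 80 ≥ 80
Round 3 — Morley, Orwell default.
  Kent: +50 → 50 < 60
No further defaults.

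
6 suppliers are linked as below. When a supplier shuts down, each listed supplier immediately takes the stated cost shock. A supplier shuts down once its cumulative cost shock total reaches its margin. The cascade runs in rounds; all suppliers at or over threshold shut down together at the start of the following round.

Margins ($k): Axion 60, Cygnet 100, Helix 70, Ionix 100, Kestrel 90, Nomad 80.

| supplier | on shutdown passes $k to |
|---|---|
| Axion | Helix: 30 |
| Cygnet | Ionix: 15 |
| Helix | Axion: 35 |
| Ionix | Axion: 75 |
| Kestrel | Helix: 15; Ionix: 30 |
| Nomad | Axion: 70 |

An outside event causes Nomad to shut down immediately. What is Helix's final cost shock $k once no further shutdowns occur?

30

Round 1 — Nomad shuts down (initial).
  Axion: +70 → 70 ≥ 60
Round 2 — Axion shuts down.
  Helix: +30 → 30 < 70
No further shutdowns.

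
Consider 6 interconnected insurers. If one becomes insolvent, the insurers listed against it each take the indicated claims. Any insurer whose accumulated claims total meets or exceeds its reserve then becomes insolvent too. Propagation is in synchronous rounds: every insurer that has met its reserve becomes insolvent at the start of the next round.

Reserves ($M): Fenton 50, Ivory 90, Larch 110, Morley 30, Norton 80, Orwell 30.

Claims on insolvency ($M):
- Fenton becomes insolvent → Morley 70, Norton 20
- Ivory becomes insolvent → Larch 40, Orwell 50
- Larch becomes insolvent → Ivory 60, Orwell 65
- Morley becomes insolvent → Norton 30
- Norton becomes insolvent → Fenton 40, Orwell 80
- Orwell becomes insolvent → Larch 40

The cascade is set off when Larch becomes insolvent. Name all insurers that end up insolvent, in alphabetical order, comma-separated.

Larch, Orwell

Round 1 — Larch becomes insolvent (initial).
  Ivory: +60 → 60 < 90
  Orwell: +65 → 65 ≥ 30
Round 2 — Orwell becomes insolvent.
No further insolvencies.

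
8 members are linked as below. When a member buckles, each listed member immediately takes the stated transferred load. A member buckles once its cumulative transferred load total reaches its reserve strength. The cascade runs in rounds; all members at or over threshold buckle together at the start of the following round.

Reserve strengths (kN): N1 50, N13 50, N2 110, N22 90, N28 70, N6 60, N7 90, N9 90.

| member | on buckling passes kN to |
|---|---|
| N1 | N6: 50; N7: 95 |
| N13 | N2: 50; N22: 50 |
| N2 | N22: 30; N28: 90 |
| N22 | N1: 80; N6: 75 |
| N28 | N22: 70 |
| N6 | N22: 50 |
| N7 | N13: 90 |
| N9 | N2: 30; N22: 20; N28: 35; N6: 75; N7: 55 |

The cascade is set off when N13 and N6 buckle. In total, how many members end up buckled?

Round 1 — N13, N6 buckle (initial).
  N2: +50 → 50 < 110
  N22: +50+50 → 100 ≥ 90
Round 2 — N22 buckles.
  N1: +80 → 80 ≥ 50
Round 3 — N1 buckles.
  N7: +95 → 95 ≥ 90
Round 4 — N7 buckles.
No further bucklings.

5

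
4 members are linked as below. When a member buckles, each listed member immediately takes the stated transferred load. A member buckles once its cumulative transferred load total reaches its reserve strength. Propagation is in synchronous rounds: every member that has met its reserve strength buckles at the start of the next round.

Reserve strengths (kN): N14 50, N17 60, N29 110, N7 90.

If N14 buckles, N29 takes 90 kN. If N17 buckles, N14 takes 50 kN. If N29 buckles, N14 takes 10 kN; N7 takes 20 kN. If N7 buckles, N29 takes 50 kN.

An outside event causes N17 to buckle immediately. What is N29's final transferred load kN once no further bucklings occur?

90

Round 1 — N17 buckles (initial).
  N14: +50 → 50 ≥ 50
Round 2 — N14 buckles.
  N29: +90 → 90 < 110
No further bucklings.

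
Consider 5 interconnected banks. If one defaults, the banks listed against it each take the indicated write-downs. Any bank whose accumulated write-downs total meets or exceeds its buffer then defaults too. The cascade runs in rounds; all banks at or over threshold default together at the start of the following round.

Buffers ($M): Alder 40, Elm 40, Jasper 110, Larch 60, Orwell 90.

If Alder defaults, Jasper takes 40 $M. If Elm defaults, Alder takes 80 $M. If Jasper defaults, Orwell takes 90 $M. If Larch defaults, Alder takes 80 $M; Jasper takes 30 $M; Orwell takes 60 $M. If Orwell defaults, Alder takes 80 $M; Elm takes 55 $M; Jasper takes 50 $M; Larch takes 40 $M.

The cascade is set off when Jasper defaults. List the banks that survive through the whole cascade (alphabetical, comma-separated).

Larch

Round 1 — Jasper defaults (initial).
  Orwell: +90 → 90 ≥ 90
Round 2 — Orwell defaults.
  Alder: +80 → 80 ≥ 40
  Elm: +55 → 55 ≥ 40
  Larch: +40 → 40 < 60
Round 3 — Alder, Elm default.
No further defaults.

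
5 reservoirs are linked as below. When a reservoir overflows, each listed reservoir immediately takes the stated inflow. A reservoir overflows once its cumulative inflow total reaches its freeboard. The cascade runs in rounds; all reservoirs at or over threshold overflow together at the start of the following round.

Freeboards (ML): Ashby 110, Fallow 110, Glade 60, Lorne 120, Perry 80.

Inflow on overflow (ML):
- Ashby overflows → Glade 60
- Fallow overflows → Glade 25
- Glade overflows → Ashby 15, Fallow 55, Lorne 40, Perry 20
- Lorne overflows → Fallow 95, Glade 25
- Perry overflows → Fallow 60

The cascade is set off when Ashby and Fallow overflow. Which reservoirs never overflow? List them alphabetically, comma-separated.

Lorne, Perry

Round 1 — Ashby, Fallow overflow (initial).
  Glade: +60+25 → 85 ≥ 60
Round 2 — Glade overflows.
  Lorne: +40 → 40 < 120
  Perry: +20 → 20 < 80
No further overflows.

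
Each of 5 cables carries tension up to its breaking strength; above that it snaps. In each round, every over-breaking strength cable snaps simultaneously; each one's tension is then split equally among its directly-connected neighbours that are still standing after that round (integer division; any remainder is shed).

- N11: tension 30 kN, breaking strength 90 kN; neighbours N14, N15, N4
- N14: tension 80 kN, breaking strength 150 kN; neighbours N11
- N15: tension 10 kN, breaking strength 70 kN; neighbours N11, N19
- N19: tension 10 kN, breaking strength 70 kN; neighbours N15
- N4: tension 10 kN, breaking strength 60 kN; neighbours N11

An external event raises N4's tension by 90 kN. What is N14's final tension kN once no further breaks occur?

145

Round 1 — N4 at 100 > 60. N4 snaps.
  N4 sheds 100 kN to N11: 100 each.
    N11: 30+100 = 130 > 90
Round 2 — N11 snaps.
  N11 sheds 130 kN to N14, N15: 65 each.
    N14: 80+65 = 145 ≤ 150
    N15: 10+65 = 75 > 70
Round 3 — N15 snaps.
  N15 sheds 75 kN to N19: 75 each.
    N19: 10+75 = 85 > 70
Round 4 — N19 snaps.
  N19 sheds 85 kN: no online neighbours, lost.
No further breaks.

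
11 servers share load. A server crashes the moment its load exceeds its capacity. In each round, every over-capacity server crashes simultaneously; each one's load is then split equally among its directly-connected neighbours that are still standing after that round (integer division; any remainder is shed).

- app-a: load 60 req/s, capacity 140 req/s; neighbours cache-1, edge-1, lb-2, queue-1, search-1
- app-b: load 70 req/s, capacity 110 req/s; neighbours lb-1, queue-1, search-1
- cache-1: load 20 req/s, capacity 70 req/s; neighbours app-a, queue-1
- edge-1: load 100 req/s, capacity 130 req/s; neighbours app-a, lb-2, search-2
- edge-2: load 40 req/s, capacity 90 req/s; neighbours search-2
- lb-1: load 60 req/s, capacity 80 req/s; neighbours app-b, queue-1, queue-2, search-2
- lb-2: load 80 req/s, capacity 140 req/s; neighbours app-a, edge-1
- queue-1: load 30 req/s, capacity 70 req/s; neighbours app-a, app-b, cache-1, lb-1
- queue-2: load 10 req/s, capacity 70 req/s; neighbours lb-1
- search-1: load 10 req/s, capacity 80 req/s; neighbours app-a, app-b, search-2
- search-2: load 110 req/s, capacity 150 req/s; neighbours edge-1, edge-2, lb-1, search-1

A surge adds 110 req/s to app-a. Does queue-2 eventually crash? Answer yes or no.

no

Round 1 — app-a at 170 > 140. app-a crashes.
  app-a sheds 170 req/s to cache-1, edge-1, lb-2, queue-1, search-1: 34 each.
    cache-1: 20+34 = 54 ≤ 70
    edge-1: 100+34 = 134 > 130
    lb-2: 80+34 = 114 ≤ 140
    queue-1: 30+34 = 64 ≤ 70
    search-1: 10+34 = 44 ≤ 80
Round 2 — edge-1 crashes.
  edge-1 sheds 134 req/s to lb-2, search-2: 67 each.
    lb-2: 114+67 = 181 > 140
    search-2: 110+67 = 177 > 150
Round 3 — lb-2, search-2 crash.
  lb-2 sheds 181 req/s: no online neighbours, lost.
  search-2 sheds 177 req/s to edge-2, lb-1, search-1: 59 each.
    edge-2: 40+59 = 99 > 90
    lb-1: 60+59 = 119 > 80
    search-1: 44+59 = 103 > 80
Round 4 — edge-2, lb-1, search-1 crash.
  edge-2 sheds 99 req/s: no online neighbours, lost.
  lb-1 sheds 119 req/s to app-b, queue-1, queue-2: 39 each (2 lost).
    app-b: 70+39 = 109 ≤ 110
    queue-1: 64+39 = 103 > 70
    queue-2: 10+39 = 49 ≤ 70
  search-1 sheds 103 req/s to app-b: 103 each.
    app-b: 109+103 = 212 > 110
Round 5 — app-b, queue-1 crash.
  app-b sheds 212 req/s: no online neighbours, lost.
  queue-1 sheds 103 req/s to cache-1: 103 each.
    cache-1: 54+103 = 157 > 70
Round 6 — cache-1 crashes.
  cache-1 sheds 157 req/s: no online neighbours, lost.
No further crashes.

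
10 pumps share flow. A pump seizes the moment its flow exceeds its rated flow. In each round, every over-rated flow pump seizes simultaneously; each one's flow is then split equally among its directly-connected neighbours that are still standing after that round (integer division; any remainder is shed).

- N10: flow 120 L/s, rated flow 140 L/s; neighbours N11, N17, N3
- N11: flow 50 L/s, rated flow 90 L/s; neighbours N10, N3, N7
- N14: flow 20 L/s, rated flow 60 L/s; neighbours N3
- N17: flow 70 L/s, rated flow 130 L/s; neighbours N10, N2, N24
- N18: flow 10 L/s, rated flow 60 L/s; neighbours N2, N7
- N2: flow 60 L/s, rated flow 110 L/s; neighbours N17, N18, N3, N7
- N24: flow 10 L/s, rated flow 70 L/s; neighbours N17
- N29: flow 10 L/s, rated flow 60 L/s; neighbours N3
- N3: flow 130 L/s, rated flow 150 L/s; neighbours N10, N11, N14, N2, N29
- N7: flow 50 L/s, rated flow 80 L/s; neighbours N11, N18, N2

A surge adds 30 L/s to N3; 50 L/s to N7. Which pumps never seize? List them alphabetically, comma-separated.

Round 1 — N3 at 160 > 150; N7 at 100 > 80. N3, N7 seize.
  N3 sheds 160 L/s to N10, N11, N14, N2, N29: 32 each.
    N10: 120+32 = 152 > 140
    N11: 50+32 = 82 ≤ 90
    N14: 20+32 = 52 ≤ 60
    N2: 60+32 = 92 ≤ 110
    N29: 10+32 = 42 ≤ 60
  N7 sheds 100 L/s to N11, N18, N2: 33 each (1 lost).
    N11: 82+33 = 115 > 90
    N18: 10+33 = 43 ≤ 60
    N2: 92+33 = 125 > 110
Round 2 — N10, N11, N2 seize.
  N10 sheds 152 L/s to N17: 152 each.
    N17: 70+152 = 222 > 130
  N11 sheds 115 L/s: no online neighbours, lost.
  N2 sheds 125 L/s to N17, N18: 62 each (1 lost).
    N17: 222+62 = 284 > 130
    N18: 43+62 = 105 > 60
Round 3 — N17, N18 seize.
  N17 sheds 284 L/s to N24: 284 each.
    N24: 10+284 = 294 > 70
  N18 sheds 105 L/s: no online neighbours, lost.
Round 4 — N24 seizes.
  N24 sheds 294 L/s: no online neighbours, lost.
No further seizures.

N14, N29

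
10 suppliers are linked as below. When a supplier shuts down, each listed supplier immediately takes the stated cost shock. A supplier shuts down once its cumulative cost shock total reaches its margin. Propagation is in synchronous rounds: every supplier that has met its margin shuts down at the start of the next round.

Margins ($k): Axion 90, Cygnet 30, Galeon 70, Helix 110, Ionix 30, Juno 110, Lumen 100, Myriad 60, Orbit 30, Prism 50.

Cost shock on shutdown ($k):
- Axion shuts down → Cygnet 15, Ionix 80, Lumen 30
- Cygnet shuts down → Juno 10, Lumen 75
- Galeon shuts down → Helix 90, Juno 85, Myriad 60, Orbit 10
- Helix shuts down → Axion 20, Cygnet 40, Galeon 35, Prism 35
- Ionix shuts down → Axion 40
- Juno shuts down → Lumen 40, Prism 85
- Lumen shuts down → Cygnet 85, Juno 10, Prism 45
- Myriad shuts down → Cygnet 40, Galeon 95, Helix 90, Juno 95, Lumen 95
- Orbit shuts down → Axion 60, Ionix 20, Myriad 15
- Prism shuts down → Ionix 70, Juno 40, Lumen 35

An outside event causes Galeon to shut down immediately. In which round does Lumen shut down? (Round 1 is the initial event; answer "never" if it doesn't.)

4

Round 1 — Galeon shuts down (initial).
  Helix: +90 → 90 < 110
  Juno: +85 → 85 < 110
  Myriad: +60 → 60 ≥ 60
  Orbit: +10 → 10 < 30
Round 2 — Myriad shuts down.
  Cygnet: +40 → 40 ≥ 30
  Helix: +90 → 180 ≥ 110
  Juno: +95 → 180 ≥ 110
  Lumen: +95 → 95 < 100
Round 3 — Cygnet, Helix, Juno shut down.
  Axion: +20 → 20 < 90
  Lumen: +75+40 → 210 ≥ 100
  Prism: +35+85 → 120 ≥ 50
Round 4 — Lumen, Prism shut down.
  Ionix: +70 → 70 ≥ 30
Round 5 — Ionix shuts down.
  Axion: +40 → 60 < 90
No further shutdowns.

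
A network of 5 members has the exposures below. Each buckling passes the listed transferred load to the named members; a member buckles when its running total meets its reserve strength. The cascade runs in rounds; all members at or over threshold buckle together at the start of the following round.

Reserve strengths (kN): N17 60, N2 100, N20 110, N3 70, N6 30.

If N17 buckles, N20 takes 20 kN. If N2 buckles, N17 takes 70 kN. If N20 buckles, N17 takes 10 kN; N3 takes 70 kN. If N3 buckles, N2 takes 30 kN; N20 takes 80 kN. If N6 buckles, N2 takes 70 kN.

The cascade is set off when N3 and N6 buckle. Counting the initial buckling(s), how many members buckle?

4

Round 1 — N3, N6 buckle (initial).
  N2: +30+70 → 100 ≥ 100
  N20: +80 → 80 < 110
Round 2 — N2 buckles.
  N17: +70 → 70 ≥ 60
Round 3 — N17 buckles.
  N20: +20 → 100 < 110
No further bucklings.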